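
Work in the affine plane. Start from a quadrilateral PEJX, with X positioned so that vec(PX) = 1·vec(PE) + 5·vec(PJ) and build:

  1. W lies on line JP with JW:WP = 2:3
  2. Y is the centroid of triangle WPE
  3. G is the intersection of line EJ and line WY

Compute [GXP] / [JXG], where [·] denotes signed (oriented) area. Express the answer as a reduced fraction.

[GXP]:[JXG] = -13/10

Set P = (0, 0), E = (1, 0), J = (0, 1), X = (1, 5); any affine frame gives the same invariant.
1. W lies on line JP with JW:WP = 2:3 ⇒ W = (0, 3/5)
2. Y is the centroid of triangle WPE ⇒ Y = (1/3, 1/5)
3. G is the intersection of line EJ and line WY ⇒ G = (-2, 3)
2·[GXP] = -13, 2·[JXG] = 10
[GXP]:[JXG] = -13:10 = -13/10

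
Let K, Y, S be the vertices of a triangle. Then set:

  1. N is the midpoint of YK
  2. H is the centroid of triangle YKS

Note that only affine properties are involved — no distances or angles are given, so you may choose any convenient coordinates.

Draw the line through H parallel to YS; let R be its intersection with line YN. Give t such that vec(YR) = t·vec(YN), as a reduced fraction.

Assign K = (0, 0), Y = (1, 0), S = (0, 1) — the answer is frame-independent, so this choice is without loss of generality.
1. N is the midpoint of YK ⇒ N = (1/2, 0)
2. H is the centroid of triangle YKS ⇒ H = (1/3, 1/3)
through H parallel to YS: direction (-1, 1); meets YN at R = (2/3, 0)
R = Y + t·(N−Y) with t = 2/3

t = 2/3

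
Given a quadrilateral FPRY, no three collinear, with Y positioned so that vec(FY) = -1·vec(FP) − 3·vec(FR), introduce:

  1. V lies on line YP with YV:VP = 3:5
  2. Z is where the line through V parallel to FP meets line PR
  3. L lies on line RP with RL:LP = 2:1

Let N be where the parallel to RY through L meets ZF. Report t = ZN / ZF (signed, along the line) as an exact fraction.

t = 265/321

Work in coordinates with F = (0, 0), P = (1, 0), R = (0, 1), Y = (-1, -3).
1. V lies on line YP with YV:VP = 3:5 ⇒ V = (-1/4, -15/8)
2. Z is where the line through V parallel to FP meets line PR ⇒ Z = (23/8, -15/8)
3. L lies on line RP with RL:LP = 2:1 ⇒ L = (2/3, 1/3)
through L parallel to RY: direction (-1, -4); meets ZF at N = (161/321, -35/107)
N = Z + t·(F−Z) with t = 265/321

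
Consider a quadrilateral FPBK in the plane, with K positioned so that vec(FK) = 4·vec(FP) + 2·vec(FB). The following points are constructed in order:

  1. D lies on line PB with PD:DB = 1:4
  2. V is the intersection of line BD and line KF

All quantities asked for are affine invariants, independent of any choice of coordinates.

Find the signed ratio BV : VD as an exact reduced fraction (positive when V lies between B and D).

BV:VD = 5

Work in coordinates with F = (0, 0), P = (1, 0), B = (0, 1), K = (4, 2).
1. D lies on line PB with PD:DB = 1:4 ⇒ D = (4/5, 1/5)
2. V is the intersection of line BD and line KF ⇒ V = (2/3, 1/3)
V = B + t·(D−B) with t = 5/6, so BV:VD = t:(1−t) = 5/6:1/6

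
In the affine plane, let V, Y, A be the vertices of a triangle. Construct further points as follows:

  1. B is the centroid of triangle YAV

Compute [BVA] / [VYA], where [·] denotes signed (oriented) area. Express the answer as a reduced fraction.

[BVA]:[VYA] = -1/3

Set V = (0, 0), Y = (1, 0), A = (0, 1); any affine frame gives the same invariant.
1. B is the centroid of triangle YAV ⇒ B = (1/3, 1/3)
2·[BVA] = -1/3, 2·[VYA] = 1
[BVA]:[VYA] = -1/3:1 = -1/3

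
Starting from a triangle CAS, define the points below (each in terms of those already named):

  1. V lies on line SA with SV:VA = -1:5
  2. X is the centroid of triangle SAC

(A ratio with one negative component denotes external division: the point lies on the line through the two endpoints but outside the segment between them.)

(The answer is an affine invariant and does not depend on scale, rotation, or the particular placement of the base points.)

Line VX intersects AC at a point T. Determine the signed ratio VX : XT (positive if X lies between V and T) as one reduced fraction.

Work in coordinates with C = (0, 0), A = (1, 0), S = (0, 1).
1. V lies on line SA with SV:VA = -1:5 ⇒ V = (-1/4, 5/4)
2. X is the centroid of triangle SAC ⇒ X = (1/3, 1/3)
line VX meets AC at T = (6/11, 0)
X = V + t·(T−V) with t = 11/15, so VX:XT = 11/15:4/15

VX:XT = 11/4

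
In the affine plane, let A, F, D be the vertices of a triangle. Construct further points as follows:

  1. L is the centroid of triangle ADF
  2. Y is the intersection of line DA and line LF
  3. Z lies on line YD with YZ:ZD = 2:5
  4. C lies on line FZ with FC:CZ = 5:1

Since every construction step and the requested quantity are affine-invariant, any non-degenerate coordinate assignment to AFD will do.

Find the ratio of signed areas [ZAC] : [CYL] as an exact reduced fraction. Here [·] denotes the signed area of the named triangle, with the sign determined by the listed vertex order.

Assign A = (0, 0), F = (1, 0), D = (0, 1) — the answer is frame-independent, so this choice is without loss of generality.
1. L is the centroid of triangle ADF ⇒ L = (1/3, 1/3)
2. Y is the intersection of line DA and line LF ⇒ Y = (0, 1/2)
3. Z lies on line YD with YZ:ZD = 2:5 ⇒ Z = (0, 9/14)
4. C lies on line FZ with FC:CZ = 5:1 ⇒ C = (1/6, 15/28)
2·[ZAC] = 3/28, 2·[CYL] = 5/126
[ZAC]:[CYL] = 3/28:5/126 = 27/10

[ZAC]:[CYL] = 27/10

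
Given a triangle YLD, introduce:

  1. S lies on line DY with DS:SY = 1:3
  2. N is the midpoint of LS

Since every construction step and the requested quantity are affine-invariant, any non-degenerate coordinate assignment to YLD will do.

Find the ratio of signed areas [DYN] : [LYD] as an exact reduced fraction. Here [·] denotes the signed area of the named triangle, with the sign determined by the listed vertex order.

Choose coordinates Y = (0, 0), L = (1, 0), D = (0, 1).
1. S lies on line DY with DS:SY = 1:3 ⇒ S = (0, 3/4)
2. N is the midpoint of LS ⇒ N = (1/2, 3/8)
2·[DYN] = 1/2, 2·[LYD] = -1
[DYN]:[LYD] = 1/2:-1 = -1/2

[DYN]:[LYD] = -1/2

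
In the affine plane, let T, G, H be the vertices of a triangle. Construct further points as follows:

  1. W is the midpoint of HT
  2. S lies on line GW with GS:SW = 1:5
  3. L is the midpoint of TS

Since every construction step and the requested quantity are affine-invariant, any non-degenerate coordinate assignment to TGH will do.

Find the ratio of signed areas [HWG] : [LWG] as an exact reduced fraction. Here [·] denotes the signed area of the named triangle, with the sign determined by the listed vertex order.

[HWG]:[LWG] = -2

Assign T = (0, 0), G = (1, 0), H = (0, 1) — the answer is frame-independent, so this choice is without loss of generality.
1. W is the midpoint of HT ⇒ W = (0, 1/2)
2. S lies on line GW with GS:SW = 1:5 ⇒ S = (5/6, 1/12)
3. L is the midpoint of TS ⇒ L = (5/12, 1/24)
2·[HWG] = 1/2, 2·[LWG] = -1/4
[HWG]:[LWG] = 1/2:-1/4 = -2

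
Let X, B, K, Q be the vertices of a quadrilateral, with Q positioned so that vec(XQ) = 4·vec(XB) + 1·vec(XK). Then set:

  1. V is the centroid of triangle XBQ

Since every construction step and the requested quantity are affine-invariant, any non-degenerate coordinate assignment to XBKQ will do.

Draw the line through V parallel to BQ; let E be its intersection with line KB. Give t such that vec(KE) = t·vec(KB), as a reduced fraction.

Set X = (0, 0), B = (1, 0), K = (0, 1), Q = (4, 1); any affine frame gives the same invariant.
1. V is the centroid of triangle XBQ ⇒ V = (5/3, 1/3)
through V parallel to BQ: direction (3, 1); meets KB at E = (11/12, 1/12)
E = K + t·(B−K) with t = 11/12

t = 11/12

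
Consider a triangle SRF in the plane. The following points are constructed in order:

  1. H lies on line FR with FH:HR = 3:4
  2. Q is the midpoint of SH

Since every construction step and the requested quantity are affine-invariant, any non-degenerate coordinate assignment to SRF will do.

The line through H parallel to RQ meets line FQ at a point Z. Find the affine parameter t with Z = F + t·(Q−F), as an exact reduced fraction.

Set S = (0, 0), R = (1, 0), F = (0, 1); any affine frame gives the same invariant.
1. H lies on line FR with FH:HR = 3:4 ⇒ H = (3/7, 4/7)
2. Q is the midpoint of SH ⇒ Q = (3/14, 2/7)
through H parallel to RQ: direction (-11/14, 2/7); meets FQ at Z = (9/98, 34/49)
Z = F + t·(Q−F) with t = 3/7

t = 3/7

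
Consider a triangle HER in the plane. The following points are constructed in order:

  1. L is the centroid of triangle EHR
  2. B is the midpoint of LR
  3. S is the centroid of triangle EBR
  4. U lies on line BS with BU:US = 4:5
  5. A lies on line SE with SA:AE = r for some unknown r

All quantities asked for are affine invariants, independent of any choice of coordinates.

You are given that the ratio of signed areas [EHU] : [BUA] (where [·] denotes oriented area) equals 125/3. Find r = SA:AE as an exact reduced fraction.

Work in coordinates with H = (0, 0), E = (1, 0), R = (0, 1).
1. L is the centroid of triangle EHR ⇒ L = (1/3, 1/3)
2. B is the midpoint of LR ⇒ B = (1/6, 2/3)
3. S is the centroid of triangle EBR ⇒ S = (7/18, 5/9)
4. U lies on line BS with BU:US = 4:5 ⇒ U = (43/162, 50/81)
5. With SA:AE = r, write λ = r/(r+1) so A = S + λ·(E−S); A is affine-linear in λ
Every point depending on A is an affine combination of A and λ-independent points, so each such coordinate is linear in λ; the λ² term in each signed area is a multiple of (E−S)×(E−S) = 0, so 2·[EHU] and 2·[BUA] are each linear in λ. Evaluating at λ=0 and λ=1:
  2·[EHU] = -50/81,   2·[BUA] = -2/81·λ
So [EHU]:[BUA] = (-50/81) / (-2/81·λ). Setting this equal to 125/3:
  -50/81 = 125/3·(-2/81·λ)  ⇒  λ = 3/5
Then r = λ/(1−λ) = (3/5)/(2/5) = 3/2. Check: with r = 3/2, A = (34/45, 2/9) and [EHU]:[BUA] = 125/3 as required.

r = 3/2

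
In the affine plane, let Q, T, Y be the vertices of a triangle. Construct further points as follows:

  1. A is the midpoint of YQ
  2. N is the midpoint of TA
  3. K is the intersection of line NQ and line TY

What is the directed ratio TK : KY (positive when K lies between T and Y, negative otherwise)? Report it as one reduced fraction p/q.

Work in coordinates with Q = (0, 0), T = (1, 0), Y = (0, 1).
1. A is the midpoint of YQ ⇒ A = (0, 1/2)
2. N is the midpoint of TA ⇒ N = (1/2, 1/4)
3. K is the intersection of line NQ and line TY ⇒ K = (2/3, 1/3)
K = T + t·(Y−T) with t = 1/3, so TK:KY = t:(1−t) = 1/3:2/3

TK:KY = 1/2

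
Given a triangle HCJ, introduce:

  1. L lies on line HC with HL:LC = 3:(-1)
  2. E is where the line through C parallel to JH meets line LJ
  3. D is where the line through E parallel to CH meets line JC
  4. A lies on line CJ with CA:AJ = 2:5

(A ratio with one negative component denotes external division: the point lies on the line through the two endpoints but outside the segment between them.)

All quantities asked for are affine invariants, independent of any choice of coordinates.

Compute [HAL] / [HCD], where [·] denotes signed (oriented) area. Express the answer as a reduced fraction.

[HAL]:[HCD] = -9/7

Work in coordinates with H = (0, 0), C = (1, 0), J = (0, 1).
1. L lies on line HC with HL:LC = 3:(-1) ⇒ L = (3/2, 0)
2. E is where the line through C parallel to JH meets line LJ ⇒ E = (1, 1/3)
3. D is where the line through E parallel to CH meets line JC ⇒ D = (2/3, 1/3)
4. A lies on line CJ with CA:AJ = 2:5 ⇒ A = (5/7, 2/7)
2·[HAL] = -3/7, 2·[HCD] = 1/3
[HAL]:[HCD] = -3/7:1/3 = -9/7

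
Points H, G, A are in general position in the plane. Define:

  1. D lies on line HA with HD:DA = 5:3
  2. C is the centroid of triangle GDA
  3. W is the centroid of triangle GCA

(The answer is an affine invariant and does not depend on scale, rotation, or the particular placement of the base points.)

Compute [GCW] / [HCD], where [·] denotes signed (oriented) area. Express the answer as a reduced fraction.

[GCW]:[HCD] = -1/5

Choose coordinates H = (0, 0), G = (1, 0), A = (0, 1).
1. D lies on line HA with HD:DA = 5:3 ⇒ D = (0, 5/8)
2. C is the centroid of triangle GDA ⇒ C = (1/3, 13/24)
3. W is the centroid of triangle GCA ⇒ W = (4/9, 37/72)
2·[GCW] = -1/24, 2·[HCD] = 5/24
[GCW]:[HCD] = -1/24:5/24 = -1/5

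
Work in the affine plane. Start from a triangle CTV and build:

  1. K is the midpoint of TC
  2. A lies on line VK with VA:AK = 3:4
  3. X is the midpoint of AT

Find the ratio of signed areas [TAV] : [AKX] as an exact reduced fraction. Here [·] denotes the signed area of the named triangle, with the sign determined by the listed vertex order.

[TAV]:[AKX] = -3/2

Set C = (0, 0), T = (1, 0), V = (0, 1); any affine frame gives the same invariant.
1. K is the midpoint of TC ⇒ K = (1/2, 0)
2. A lies on line VK with VA:AK = 3:4 ⇒ A = (3/14, 4/7)
3. X is the midpoint of AT ⇒ X = (17/28, 2/7)
2·[TAV] = -3/14, 2·[AKX] = 1/7
[TAV]:[AKX] = -3/14:1/7 = -3/2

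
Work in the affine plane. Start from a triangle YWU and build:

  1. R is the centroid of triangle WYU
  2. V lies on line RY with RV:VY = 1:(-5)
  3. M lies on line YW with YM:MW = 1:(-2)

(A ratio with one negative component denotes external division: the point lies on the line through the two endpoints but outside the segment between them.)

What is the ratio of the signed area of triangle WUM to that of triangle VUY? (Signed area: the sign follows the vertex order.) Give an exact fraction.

Assign Y = (0, 0), W = (1, 0), U = (0, 1) — the answer is frame-independent, so this choice is without loss of generality.
1. R is the centroid of triangle WYU ⇒ R = (1/3, 1/3)
2. V lies on line RY with RV:VY = 1:(-5) ⇒ V = (5/12, 5/12)
3. M lies on line YW with YM:MW = 1:(-2) ⇒ M = (-1, 0)
2·[WUM] = 2, 2·[VUY] = 5/12
[WUM]:[VUY] = 2:5/12 = 24/5

[WUM]:[VUY] = 24/5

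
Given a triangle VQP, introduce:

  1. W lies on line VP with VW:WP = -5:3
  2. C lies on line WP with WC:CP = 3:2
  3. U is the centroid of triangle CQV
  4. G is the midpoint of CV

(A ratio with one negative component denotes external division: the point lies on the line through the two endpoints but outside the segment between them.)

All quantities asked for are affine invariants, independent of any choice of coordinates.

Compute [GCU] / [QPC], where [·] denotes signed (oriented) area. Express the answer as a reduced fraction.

[GCU]:[QPC] = 4/9

Set V = (0, 0), Q = (1, 0), P = (0, 1); any affine frame gives the same invariant.
1. W lies on line VP with VW:WP = -5:3 ⇒ W = (0, 5/2)
2. C lies on line WP with WC:CP = 3:2 ⇒ C = (0, 8/5)
3. U is the centroid of triangle CQV ⇒ U = (1/3, 8/15)
4. G is the midpoint of CV ⇒ G = (0, 4/5)
2·[GCU] = -4/15, 2·[QPC] = -3/5
[GCU]:[QPC] = -4/15:-3/5 = 4/9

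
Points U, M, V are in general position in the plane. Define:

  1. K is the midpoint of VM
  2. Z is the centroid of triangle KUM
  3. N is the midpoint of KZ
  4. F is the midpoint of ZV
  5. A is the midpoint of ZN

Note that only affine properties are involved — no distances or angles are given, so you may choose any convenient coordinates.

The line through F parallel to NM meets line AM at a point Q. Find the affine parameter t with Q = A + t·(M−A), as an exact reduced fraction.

Set U = (0, 0), M = (1, 0), V = (0, 1); any affine frame gives the same invariant.
1. K is the midpoint of VM ⇒ K = (1/2, 1/2)
2. Z is the centroid of triangle KUM ⇒ Z = (1/2, 1/6)
3. N is the midpoint of KZ ⇒ N = (1/2, 1/3)
4. F is the midpoint of ZV ⇒ F = (1/4, 7/12)
5. A is the midpoint of ZN ⇒ A = (1/2, 1/4)
through F parallel to NM: direction (1/2, -1/3); meets AM at Q = (3/2, -1/4)
Q = A + t·(M−A) with t = 2

t = 2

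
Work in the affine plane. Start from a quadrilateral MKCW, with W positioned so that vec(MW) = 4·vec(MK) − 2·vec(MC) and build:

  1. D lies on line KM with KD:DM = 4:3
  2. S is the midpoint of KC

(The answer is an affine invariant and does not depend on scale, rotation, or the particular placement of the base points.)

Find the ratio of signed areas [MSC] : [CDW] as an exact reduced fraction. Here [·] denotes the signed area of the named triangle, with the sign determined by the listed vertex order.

[MSC]:[CDW] = 7/38

Work in coordinates with M = (0, 0), K = (1, 0), C = (0, 1), W = (4, -2).
1. D lies on line KM with KD:DM = 4:3 ⇒ D = (3/7, 0)
2. S is the midpoint of KC ⇒ S = (1/2, 1/2)
2·[MSC] = 1/2, 2·[CDW] = 19/7
[MSC]:[CDW] = 1/2:19/7 = 7/38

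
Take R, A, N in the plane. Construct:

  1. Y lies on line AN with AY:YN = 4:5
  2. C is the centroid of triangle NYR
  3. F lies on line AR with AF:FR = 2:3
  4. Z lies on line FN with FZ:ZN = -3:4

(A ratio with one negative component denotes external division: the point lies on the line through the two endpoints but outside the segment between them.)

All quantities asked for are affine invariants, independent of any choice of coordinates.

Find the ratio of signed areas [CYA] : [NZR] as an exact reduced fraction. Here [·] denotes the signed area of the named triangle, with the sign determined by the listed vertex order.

Assign R = (0, 0), A = (1, 0), N = (0, 1) — the answer is frame-independent, so this choice is without loss of generality.
1. Y lies on line AN with AY:YN = 4:5 ⇒ Y = (5/9, 4/9)
2. C is the centroid of triangle NYR ⇒ C = (5/27, 13/27)
3. F lies on line AR with AF:FR = 2:3 ⇒ F = (3/5, 0)
4. Z lies on line FN with FZ:ZN = -3:4 ⇒ Z = (12/5, -3)
2·[CYA] = -4/27, 2·[NZR] = -12/5
[CYA]:[NZR] = -4/27:-12/5 = 5/81

[CYA]:[NZR] = 5/81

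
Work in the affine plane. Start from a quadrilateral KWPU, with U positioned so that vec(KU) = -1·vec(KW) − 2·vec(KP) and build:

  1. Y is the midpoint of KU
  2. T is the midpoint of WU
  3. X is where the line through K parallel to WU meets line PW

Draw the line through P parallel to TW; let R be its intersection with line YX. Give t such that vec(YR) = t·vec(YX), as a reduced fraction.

t = 3

Set K = (0, 0), W = (1, 0), P = (0, 1), U = (-1, -2); any affine frame gives the same invariant.
1. Y is the midpoint of KU ⇒ Y = (-1/2, -1)
2. T is the midpoint of WU ⇒ T = (0, -1)
3. X is where the line through K parallel to WU meets line PW ⇒ X = (1/2, 1/2)
through P parallel to TW: direction (1, 1); meets YX at R = (5/2, 7/2)
R = Y + t·(X−Y) with t = 3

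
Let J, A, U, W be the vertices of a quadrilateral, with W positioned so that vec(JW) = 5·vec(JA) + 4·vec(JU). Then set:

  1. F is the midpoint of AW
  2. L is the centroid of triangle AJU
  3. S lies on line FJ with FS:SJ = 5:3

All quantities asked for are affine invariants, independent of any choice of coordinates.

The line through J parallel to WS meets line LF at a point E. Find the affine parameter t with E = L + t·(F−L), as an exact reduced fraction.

Work in coordinates with J = (0, 0), A = (1, 0), U = (0, 1), W = (5, 4).
1. F is the midpoint of AW ⇒ F = (3, 2)
2. L is the centroid of triangle AJU ⇒ L = (1/3, 1/3)
3. S lies on line FJ with FS:SJ = 5:3 ⇒ S = (9/8, 3/4)
through J parallel to WS: direction (-31/8, -13/4); meets LF at E = (31/53, 26/53)
E = L + t·(F−L) with t = 5/53

t = 5/53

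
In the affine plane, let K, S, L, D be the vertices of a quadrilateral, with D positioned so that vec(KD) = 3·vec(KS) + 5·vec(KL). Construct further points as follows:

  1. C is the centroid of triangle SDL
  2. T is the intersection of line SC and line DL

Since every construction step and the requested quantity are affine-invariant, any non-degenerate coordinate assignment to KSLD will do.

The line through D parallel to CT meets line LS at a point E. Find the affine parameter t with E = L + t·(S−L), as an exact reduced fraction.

Choose coordinates K = (0, 0), S = (1, 0), L = (0, 1), D = (3, 5).
1. C is the centroid of triangle SDL ⇒ C = (4/3, 2)
2. T is the intersection of line SC and line DL ⇒ T = (3/2, 3)
through D parallel to CT: direction (1/6, 1); meets LS at E = (2, -1)
E = L + t·(S−L) with t = 2

t = 2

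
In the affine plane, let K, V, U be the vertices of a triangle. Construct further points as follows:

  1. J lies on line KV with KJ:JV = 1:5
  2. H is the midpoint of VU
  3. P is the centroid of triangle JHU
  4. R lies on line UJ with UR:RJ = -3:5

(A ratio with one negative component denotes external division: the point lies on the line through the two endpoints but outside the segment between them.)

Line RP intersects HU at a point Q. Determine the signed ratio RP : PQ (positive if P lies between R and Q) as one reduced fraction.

RP:PQ = -11/2

Assign K = (0, 0), V = (1, 0), U = (0, 1) — the answer is frame-independent, so this choice is without loss of generality.
1. J lies on line KV with KJ:JV = 1:5 ⇒ J = (1/6, 0)
2. H is the midpoint of VU ⇒ H = (1/2, 1/2)
3. P is the centroid of triangle JHU ⇒ P = (2/9, 1/2)
4. R lies on line UJ with UR:RJ = -3:5 ⇒ R = (-1/4, 5/2)
line RP meets HU at Q = (3/22, 19/22)
P = R + t·(Q−R) with t = 11/9, so RP:PQ = 11/9:-2/9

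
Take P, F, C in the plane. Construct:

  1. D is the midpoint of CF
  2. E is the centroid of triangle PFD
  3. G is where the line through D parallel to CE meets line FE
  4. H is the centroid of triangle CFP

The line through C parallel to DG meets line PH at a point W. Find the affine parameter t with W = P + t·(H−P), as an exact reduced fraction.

Assign P = (0, 0), F = (1, 0), C = (0, 1) — the answer is frame-independent, so this choice is without loss of generality.
1. D is the midpoint of CF ⇒ D = (1/2, 1/2)
2. E is the centroid of triangle PFD ⇒ E = (1/2, 1/6)
3. G is where the line through D parallel to CE meets line FE ⇒ G = (3/4, 1/12)
4. H is the centroid of triangle CFP ⇒ H = (1/3, 1/3)
through C parallel to DG: direction (1/4, -5/12); meets PH at W = (3/8, 3/8)
W = P + t·(H−P) with t = 9/8

t = 9/8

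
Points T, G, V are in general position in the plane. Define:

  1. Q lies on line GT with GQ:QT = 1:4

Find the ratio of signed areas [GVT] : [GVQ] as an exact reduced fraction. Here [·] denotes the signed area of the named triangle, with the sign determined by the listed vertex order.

Work in coordinates with T = (0, 0), G = (1, 0), V = (0, 1).
1. Q lies on line GT with GQ:QT = 1:4 ⇒ Q = (4/5, 0)
2·[GVT] = 1, 2·[GVQ] = 1/5
[GVT]:[GVQ] = 1:1/5 = 5

[GVT]:[GVQ] = 5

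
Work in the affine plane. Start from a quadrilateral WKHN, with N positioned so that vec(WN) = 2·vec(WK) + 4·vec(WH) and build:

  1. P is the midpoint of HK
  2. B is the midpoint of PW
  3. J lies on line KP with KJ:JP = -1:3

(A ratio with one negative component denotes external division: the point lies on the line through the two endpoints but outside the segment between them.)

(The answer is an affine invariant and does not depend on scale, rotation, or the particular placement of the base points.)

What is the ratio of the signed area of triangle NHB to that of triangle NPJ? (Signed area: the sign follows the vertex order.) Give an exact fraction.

Set W = (0, 0), K = (1, 0), H = (0, 1), N = (2, 4); any affine frame gives the same invariant.
1. P is the midpoint of HK ⇒ P = (1/2, 1/2)
2. B is the midpoint of PW ⇒ B = (1/4, 1/4)
3. J lies on line KP with KJ:JP = -1:3 ⇒ J = (5/4, -1/4)
2·[NHB] = 9/4, 2·[NPJ] = 15/4
[NHB]:[NPJ] = 9/4:15/4 = 3/5

[NHB]:[NPJ] = 3/5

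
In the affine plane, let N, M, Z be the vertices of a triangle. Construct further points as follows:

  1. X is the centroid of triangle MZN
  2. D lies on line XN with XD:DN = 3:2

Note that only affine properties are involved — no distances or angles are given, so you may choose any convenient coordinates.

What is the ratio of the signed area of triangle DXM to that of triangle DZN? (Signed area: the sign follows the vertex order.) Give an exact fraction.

Set N = (0, 0), M = (1, 0), Z = (0, 1); any affine frame gives the same invariant.
1. X is the centroid of triangle MZN ⇒ X = (1/3, 1/3)
2. D lies on line XN with XD:DN = 3:2 ⇒ D = (2/15, 2/15)
2·[DXM] = -1/5, 2·[DZN] = 2/15
[DXM]:[DZN] = -1/5:2/15 = -3/2

[DXM]:[DZN] = -3/2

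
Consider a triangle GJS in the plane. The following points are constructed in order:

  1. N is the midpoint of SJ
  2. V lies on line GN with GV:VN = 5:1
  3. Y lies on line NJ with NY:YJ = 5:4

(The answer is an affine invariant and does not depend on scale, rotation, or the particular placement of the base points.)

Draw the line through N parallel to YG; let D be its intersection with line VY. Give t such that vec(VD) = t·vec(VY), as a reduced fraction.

Assign G = (0, 0), J = (1, 0), S = (0, 1) — the answer is frame-independent, so this choice is without loss of generality.
1. N is the midpoint of SJ ⇒ N = (1/2, 1/2)
2. V lies on line GN with GV:VN = 5:1 ⇒ V = (5/12, 5/12)
3. Y lies on line NJ with NY:YJ = 5:4 ⇒ Y = (7/9, 2/9)
through N parallel to YG: direction (-7/9, -2/9); meets VY at D = (31/90, 41/90)
D = V + t·(Y−V) with t = -1/5

t = -1/5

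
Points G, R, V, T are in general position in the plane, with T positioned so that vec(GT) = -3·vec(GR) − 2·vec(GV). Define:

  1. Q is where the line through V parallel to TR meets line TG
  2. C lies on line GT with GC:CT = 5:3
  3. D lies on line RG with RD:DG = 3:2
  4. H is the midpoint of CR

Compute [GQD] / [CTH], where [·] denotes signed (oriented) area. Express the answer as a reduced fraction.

Choose coordinates G = (0, 0), R = (1, 0), V = (0, 1), T = (-3, -2).
1. Q is where the line through V parallel to TR meets line TG ⇒ Q = (6, 4)
2. C lies on line GT with GC:CT = 5:3 ⇒ C = (-15/8, -5/4)
3. D lies on line RG with RD:DG = 3:2 ⇒ D = (2/5, 0)
4. H is the midpoint of CR ⇒ H = (-7/16, -5/8)
2·[GQD] = -8/5, 2·[CTH] = 3/8
[GQD]:[CTH] = -8/5:3/8 = -64/15

[GQD]:[CTH] = -64/15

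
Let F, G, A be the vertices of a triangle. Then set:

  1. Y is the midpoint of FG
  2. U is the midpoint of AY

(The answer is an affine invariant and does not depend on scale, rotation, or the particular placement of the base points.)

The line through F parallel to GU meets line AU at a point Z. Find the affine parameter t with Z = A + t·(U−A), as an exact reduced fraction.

t = 3

Assign F = (0, 0), G = (1, 0), A = (0, 1) — the answer is frame-independent, so this choice is without loss of generality.
1. Y is the midpoint of FG ⇒ Y = (1/2, 0)
2. U is the midpoint of AY ⇒ U = (1/4, 1/2)
through F parallel to GU: direction (-3/4, 1/2); meets AU at Z = (3/4, -1/2)
Z = A + t·(U−A) with t = 3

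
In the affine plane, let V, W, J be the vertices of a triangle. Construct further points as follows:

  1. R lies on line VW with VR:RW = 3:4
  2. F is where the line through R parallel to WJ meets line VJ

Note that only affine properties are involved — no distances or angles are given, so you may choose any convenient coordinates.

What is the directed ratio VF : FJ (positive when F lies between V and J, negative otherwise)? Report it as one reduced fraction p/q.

Assign V = (0, 0), W = (1, 0), J = (0, 1) — the answer is frame-independent, so this choice is without loss of generality.
1. R lies on line VW with VR:RW = 3:4 ⇒ R = (3/7, 0)
2. F is where the line through R parallel to WJ meets line VJ ⇒ F = (0, 3/7)
F = V + t·(J−V) with t = 3/7, so VF:FJ = t:(1−t) = 3/7:4/7

VF:FJ = 3/4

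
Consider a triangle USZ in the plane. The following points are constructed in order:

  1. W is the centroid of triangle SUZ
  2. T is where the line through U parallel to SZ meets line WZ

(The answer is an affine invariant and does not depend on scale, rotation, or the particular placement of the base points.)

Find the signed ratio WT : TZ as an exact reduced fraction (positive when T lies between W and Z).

WT:TZ = -2/3

Assign U = (0, 0), S = (1, 0), Z = (0, 1) — the answer is frame-independent, so this choice is without loss of generality.
1. W is the centroid of triangle SUZ ⇒ W = (1/3, 1/3)
2. T is where the line through U parallel to SZ meets line WZ ⇒ T = (1, -1)
T = W + t·(Z−W) with t = -2, so WT:TZ = t:(1−t) = -2:3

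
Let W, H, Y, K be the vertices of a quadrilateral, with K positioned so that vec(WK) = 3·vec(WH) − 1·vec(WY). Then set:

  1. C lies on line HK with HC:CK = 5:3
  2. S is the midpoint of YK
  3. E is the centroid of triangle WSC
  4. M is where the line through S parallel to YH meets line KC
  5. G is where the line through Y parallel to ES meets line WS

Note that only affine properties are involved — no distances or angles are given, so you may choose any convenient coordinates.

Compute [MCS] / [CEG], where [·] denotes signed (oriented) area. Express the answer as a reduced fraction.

[MCS]:[CEG] = 1/13

Set W = (0, 0), H = (1, 0), Y = (0, 1), K = (3, -1); any affine frame gives the same invariant.
1. C lies on line HK with HC:CK = 5:3 ⇒ C = (9/4, -5/8)
2. S is the midpoint of YK ⇒ S = (3/2, 0)
3. E is the centroid of triangle WSC ⇒ E = (5/4, -5/24)
4. M is where the line through S parallel to YH meets line KC ⇒ M = (2, -1/2)
5. G is where the line through Y parallel to ES meets line WS ⇒ G = (-6/5, 0)
2·[MCS] = 1/16, 2·[CEG] = 13/16
[MCS]:[CEG] = 1/16:13/16 = 1/13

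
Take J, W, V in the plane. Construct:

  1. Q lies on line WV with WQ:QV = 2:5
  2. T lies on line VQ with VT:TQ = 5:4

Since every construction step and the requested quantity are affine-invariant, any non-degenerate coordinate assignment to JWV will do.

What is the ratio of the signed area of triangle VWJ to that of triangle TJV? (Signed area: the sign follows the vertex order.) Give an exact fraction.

[VWJ]:[TJV] = 63/25

Choose coordinates J = (0, 0), W = (1, 0), V = (0, 1).
1. Q lies on line WV with WQ:QV = 2:5 ⇒ Q = (5/7, 2/7)
2. T lies on line VQ with VT:TQ = 5:4 ⇒ T = (25/63, 38/63)
2·[VWJ] = -1, 2·[TJV] = -25/63
[VWJ]:[TJV] = -1:-25/63 = 63/25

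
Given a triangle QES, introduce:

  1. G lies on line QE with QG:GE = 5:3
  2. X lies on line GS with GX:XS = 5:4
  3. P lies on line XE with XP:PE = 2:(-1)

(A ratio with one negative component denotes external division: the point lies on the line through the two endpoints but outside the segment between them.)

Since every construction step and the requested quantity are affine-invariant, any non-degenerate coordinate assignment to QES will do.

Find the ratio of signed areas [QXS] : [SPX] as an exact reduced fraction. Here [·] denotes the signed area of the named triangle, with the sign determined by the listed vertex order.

Assign Q = (0, 0), E = (1, 0), S = (0, 1) — the answer is frame-independent, so this choice is without loss of generality.
1. G lies on line QE with QG:GE = 5:3 ⇒ G = (5/8, 0)
2. X lies on line GS with GX:XS = 5:4 ⇒ X = (5/18, 5/9)
3. P lies on line XE with XP:PE = 2:(-1) ⇒ P = (31/18, -5/9)
2·[QXS] = 5/18, 2·[SPX] = -1/3
[QXS]:[SPX] = 5/18:-1/3 = -5/6

[QXS]:[SPX] = -5/6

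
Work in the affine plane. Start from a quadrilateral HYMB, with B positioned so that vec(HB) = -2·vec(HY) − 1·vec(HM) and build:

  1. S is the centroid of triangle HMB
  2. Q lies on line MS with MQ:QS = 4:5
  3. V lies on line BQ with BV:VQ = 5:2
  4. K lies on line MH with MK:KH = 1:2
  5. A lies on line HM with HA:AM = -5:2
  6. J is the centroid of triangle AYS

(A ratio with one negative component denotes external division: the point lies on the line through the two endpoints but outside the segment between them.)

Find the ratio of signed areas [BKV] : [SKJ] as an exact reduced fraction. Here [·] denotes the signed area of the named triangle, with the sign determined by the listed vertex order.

[BKV]:[SKJ] = -55/42

Work in coordinates with H = (0, 0), Y = (1, 0), M = (0, 1), B = (-2, -1).
1. S is the centroid of triangle HMB ⇒ S = (-2/3, 0)
2. Q lies on line MS with MQ:QS = 4:5 ⇒ Q = (-8/27, 5/9)
3. V lies on line BQ with BV:VQ = 5:2 ⇒ V = (-148/189, 1/9)
4. K lies on line MH with MK:KH = 1:2 ⇒ K = (0, 2/3)
5. A lies on line HM with HA:AM = -5:2 ⇒ A = (0, 5/3)
6. J is the centroid of triangle AYS ⇒ J = (1/9, 5/9)
2·[BKV] = 110/567, 2·[SKJ] = -4/27
[BKV]:[SKJ] = 110/567:-4/27 = -55/42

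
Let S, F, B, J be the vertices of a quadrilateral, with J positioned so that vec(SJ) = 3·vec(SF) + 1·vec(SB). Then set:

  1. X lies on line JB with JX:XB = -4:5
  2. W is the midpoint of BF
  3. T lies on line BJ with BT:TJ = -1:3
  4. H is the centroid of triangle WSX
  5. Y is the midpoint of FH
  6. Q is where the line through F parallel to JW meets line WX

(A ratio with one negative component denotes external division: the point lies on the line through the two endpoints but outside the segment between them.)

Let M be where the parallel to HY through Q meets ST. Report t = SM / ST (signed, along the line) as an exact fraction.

Work in coordinates with S = (0, 0), F = (1, 0), B = (0, 1), J = (3, 1).
1. X lies on line JB with JX:XB = -4:5 ⇒ X = (15, 1)
2. W is the midpoint of BF ⇒ W = (1/2, 1/2)
3. T lies on line BJ with BT:TJ = -1:3 ⇒ T = (-3/2, 1)
4. H is the centroid of triangle WSX ⇒ H = (31/6, 1/2)
5. Y is the midpoint of FH ⇒ Y = (37/12, 1/4)
6. Q is where the line through F parallel to JW meets line WX ⇒ Q = (33/8, 5/8)
through Q parallel to HY: direction (-25/12, -1/4); meets ST at M = (-39/236, 13/118)
M = S + t·(T−S) with t = 13/118

t = 13/118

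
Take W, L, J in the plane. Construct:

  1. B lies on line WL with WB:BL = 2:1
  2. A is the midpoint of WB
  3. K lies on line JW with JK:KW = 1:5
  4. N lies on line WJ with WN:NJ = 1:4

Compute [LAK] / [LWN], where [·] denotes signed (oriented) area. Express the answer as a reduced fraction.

Work in coordinates with W = (0, 0), L = (1, 0), J = (0, 1).
1. B lies on line WL with WB:BL = 2:1 ⇒ B = (2/3, 0)
2. A is the midpoint of WB ⇒ A = (1/3, 0)
3. K lies on line JW with JK:KW = 1:5 ⇒ K = (0, 5/6)
4. N lies on line WJ with WN:NJ = 1:4 ⇒ N = (0, 1/5)
2·[LAK] = -5/9, 2·[LWN] = -1/5
[LAK]:[LWN] = -5/9:-1/5 = 25/9

[LAK]:[LWN] = 25/9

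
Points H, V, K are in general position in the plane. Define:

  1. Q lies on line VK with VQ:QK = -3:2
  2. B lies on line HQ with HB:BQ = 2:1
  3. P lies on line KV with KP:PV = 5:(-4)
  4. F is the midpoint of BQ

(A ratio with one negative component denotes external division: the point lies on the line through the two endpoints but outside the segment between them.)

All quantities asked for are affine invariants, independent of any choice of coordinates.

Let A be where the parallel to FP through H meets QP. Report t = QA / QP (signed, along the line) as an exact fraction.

Choose coordinates H = (0, 0), V = (1, 0), K = (0, 1).
1. Q lies on line VK with VQ:QK = -3:2 ⇒ Q = (-2, 3)
2. B lies on line HQ with HB:BQ = 2:1 ⇒ B = (-4/3, 2)
3. P lies on line KV with KP:PV = 5:(-4) ⇒ P = (5, -4)
4. F is the midpoint of BQ ⇒ F = (-5/3, 5/2)
through H parallel to FP: direction (20/3, -13/2); meets QP at A = (40, -39)
A = Q + t·(P−Q) with t = 6

t = 6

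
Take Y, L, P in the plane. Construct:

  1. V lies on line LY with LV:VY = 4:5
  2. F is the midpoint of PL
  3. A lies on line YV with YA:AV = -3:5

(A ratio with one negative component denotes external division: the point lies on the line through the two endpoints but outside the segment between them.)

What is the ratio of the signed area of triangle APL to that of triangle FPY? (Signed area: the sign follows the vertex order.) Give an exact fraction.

[APL]:[FPY] = -11/3

Work in coordinates with Y = (0, 0), L = (1, 0), P = (0, 1).
1. V lies on line LY with LV:VY = 4:5 ⇒ V = (5/9, 0)
2. F is the midpoint of PL ⇒ F = (1/2, 1/2)
3. A lies on line YV with YA:AV = -3:5 ⇒ A = (-5/6, 0)
2·[APL] = -11/6, 2·[FPY] = 1/2
[APL]:[FPY] = -11/6:1/2 = -11/3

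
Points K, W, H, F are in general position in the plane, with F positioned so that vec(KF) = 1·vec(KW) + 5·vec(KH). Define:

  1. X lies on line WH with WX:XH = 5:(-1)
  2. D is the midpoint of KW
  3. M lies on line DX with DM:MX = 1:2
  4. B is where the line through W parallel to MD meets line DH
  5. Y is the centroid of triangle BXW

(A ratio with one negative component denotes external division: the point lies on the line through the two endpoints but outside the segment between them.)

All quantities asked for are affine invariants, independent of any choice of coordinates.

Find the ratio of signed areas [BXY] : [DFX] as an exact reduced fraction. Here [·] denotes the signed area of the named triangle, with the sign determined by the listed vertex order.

[BXY]:[DFX] = 4/21

Assign K = (0, 0), W = (1, 0), H = (0, 1), F = (1, 5) — the answer is frame-independent, so this choice is without loss of generality.
1. X lies on line WH with WX:XH = 5:(-1) ⇒ X = (-1/4, 5/4)
2. D is the midpoint of KW ⇒ D = (1/2, 0)
3. M lies on line DX with DM:MX = 1:2 ⇒ M = (1/4, 5/12)
4. B is where the line through W parallel to MD meets line DH ⇒ B = (-2, 5)
5. Y is the centroid of triangle BXW ⇒ Y = (-5/12, 25/12)
2·[BXY] = 5/6, 2·[DFX] = 35/8
[BXY]:[DFX] = 5/6:35/8 = 4/21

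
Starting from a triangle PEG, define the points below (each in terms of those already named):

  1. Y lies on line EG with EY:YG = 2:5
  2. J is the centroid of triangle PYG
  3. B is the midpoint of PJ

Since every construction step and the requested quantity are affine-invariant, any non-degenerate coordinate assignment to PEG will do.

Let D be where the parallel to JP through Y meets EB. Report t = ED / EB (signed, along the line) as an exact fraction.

t = 4/9

Choose coordinates P = (0, 0), E = (1, 0), G = (0, 1).
1. Y lies on line EG with EY:YG = 2:5 ⇒ Y = (5/7, 2/7)
2. J is the centroid of triangle PYG ⇒ J = (5/21, 3/7)
3. B is the midpoint of PJ ⇒ B = (5/42, 3/14)
through Y parallel to JP: direction (-5/21, -3/7); meets EB at D = (115/189, 2/21)
D = E + t·(B−E) with t = 4/9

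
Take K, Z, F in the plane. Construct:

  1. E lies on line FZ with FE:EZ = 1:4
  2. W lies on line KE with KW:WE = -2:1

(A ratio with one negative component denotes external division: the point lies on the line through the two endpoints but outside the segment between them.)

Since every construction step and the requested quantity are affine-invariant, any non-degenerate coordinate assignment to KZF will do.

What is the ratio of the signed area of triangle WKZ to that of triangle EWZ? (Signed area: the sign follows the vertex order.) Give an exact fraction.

[WKZ]:[EWZ] = -2

Set K = (0, 0), Z = (1, 0), F = (0, 1); any affine frame gives the same invariant.
1. E lies on line FZ with FE:EZ = 1:4 ⇒ E = (1/5, 4/5)
2. W lies on line KE with KW:WE = -2:1 ⇒ W = (2/5, 8/5)
2·[WKZ] = 8/5, 2·[EWZ] = -4/5
[WKZ]:[EWZ] = 8/5:-4/5 = -2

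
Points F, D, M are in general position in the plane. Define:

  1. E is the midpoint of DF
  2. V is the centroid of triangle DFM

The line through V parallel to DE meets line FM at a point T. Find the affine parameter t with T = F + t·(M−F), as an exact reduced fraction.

Set F = (0, 0), D = (1, 0), M = (0, 1); any affine frame gives the same invariant.
1. E is the midpoint of DF ⇒ E = (1/2, 0)
2. V is the centroid of triangle DFM ⇒ V = (1/3, 1/3)
through V parallel to DE: direction (-1/2, 0); meets FM at T = (0, 1/3)
T = F + t·(M−F) with t = 1/3

t = 1/3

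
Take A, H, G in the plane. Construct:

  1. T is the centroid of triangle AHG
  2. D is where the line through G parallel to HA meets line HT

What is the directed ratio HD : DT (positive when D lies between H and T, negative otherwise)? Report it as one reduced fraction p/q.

HD:DT = -3/2

Assign A = (0, 0), H = (1, 0), G = (0, 1) — the answer is frame-independent, so this choice is without loss of generality.
1. T is the centroid of triangle AHG ⇒ T = (1/3, 1/3)
2. D is where the line through G parallel to HA meets line HT ⇒ D = (-1, 1)
D = H + t·(T−H) with t = 3, so HD:DT = t:(1−t) = 3:-2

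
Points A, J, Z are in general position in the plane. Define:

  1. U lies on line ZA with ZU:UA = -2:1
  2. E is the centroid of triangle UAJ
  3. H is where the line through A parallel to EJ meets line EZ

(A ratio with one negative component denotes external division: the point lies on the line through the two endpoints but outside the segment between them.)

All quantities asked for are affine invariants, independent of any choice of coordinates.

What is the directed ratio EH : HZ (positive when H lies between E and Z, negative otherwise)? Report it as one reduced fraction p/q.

Choose coordinates A = (0, 0), J = (1, 0), Z = (0, 1).
1. U lies on line ZA with ZU:UA = -2:1 ⇒ U = (0, -1)
2. E is the centroid of triangle UAJ ⇒ E = (1/3, -1/3)
3. H is where the line through A parallel to EJ meets line EZ ⇒ H = (2/9, 1/9)
H = E + t·(Z−E) with t = 1/3, so EH:HZ = t:(1−t) = 1/3:2/3

EH:HZ = 1/2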